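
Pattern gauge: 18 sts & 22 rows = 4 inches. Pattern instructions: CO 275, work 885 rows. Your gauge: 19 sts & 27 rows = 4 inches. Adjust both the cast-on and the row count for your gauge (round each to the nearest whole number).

Cast on 290 stitches; work 1086 rows.

Stitches: 275 × 19/18 = 290.28 → 290.
Rows: 885 × 27/22 = 1086.14 → 1086.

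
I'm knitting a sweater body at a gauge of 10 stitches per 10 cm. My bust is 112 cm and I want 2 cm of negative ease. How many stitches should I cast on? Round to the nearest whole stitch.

Finished = 112 − 2 = 110 cm.
10 / 10 = 1 sts per cm.
110.00 × 1 = 110.00 sts.

110 stitches.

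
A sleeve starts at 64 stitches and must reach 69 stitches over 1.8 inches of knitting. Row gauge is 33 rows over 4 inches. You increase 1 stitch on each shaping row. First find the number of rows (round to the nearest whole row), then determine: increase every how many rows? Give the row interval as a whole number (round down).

Rows = 1.8 × 8.25 = 14.8 → 15 rows.
Stitches to add: 5 → 5 shaping rows (at 1 st each).
15 / 5 = 3.00 → every 3 rows.

Increase every 3rd row.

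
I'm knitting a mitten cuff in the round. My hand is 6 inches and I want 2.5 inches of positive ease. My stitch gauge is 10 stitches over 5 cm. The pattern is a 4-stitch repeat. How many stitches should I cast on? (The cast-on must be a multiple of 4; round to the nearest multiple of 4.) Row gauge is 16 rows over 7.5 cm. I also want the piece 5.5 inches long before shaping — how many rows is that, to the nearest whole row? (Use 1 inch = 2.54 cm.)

Cast on 44 stitches; work 30 rows.

Finished = 6 + 2.5 = 8.5 inches.
8.5 inches × 2.54 = 21.59 cm.
10/5 = 2 sts per cm; 21.59 × 2 = 43.18 sts.
Nearest multiple of 4 → 44.
5.5 inches = 13.97 cm; × 2.133 = 29.80 → 30 rows.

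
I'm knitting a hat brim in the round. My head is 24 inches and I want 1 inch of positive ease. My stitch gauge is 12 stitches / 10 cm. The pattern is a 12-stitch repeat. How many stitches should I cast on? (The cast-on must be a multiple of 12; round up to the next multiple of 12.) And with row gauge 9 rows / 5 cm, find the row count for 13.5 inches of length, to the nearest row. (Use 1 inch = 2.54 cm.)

Cast on 84 stitches; work 62 rows.

Finished = 24 + 1 = 25 inches.
25 inches × 2.54 = 63.50 cm.
12/10 = 1.2 sts per cm; 63.50 × 1.2 = 76.20 sts.
Next multiple of 12 → 84.
13.5 inches = 34.29 cm; × 1.8 = 61.72 → 62 rows.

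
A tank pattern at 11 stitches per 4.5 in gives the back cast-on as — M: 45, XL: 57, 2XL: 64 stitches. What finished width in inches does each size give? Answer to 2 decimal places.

M 18.41 inches; XL 23.32 inches; 2XL 26.18 inches.

11/4.5 = 2.444 sts per in.
M: 45 / 2.444 = 18.409 → 18.41 in.
XL: 57 / 2.444 = 23.318 → 23.32 in.
2XL: 64 / 2.444 = 26.182 → 26.18 in.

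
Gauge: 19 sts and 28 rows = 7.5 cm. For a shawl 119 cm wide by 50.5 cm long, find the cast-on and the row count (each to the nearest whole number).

Stitch gauge = 19/7.5 = 2.533 sts/cm; 119 × 2.533 = 301.47 → 301 sts.
Row gauge = 28/7.5 = 3.733 rows/cm; 50.5 × 3.733 = 188.53 → 189 rows.

Cast on 301 stitches and work 189 rows.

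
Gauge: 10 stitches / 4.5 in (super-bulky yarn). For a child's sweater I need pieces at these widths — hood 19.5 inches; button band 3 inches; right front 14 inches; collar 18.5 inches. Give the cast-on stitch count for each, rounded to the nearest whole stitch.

Rate = 10/4.5 = 2.222 sts per in.
hood: 19.5 × 2.222 = 43.33 → 43.
button band: 3 × 2.222 = 6.67 → 7.
right front: 14 × 2.222 = 31.11 → 31.
collar: 18.5 × 2.222 = 41.11 → 41.

hood 43; button band 7; right front 31; collar 41.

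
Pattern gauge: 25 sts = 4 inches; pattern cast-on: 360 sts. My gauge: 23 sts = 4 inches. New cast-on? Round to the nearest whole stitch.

Cast on 331 stitches.

Scale factor = 23 / 25 = 0.920.
360 × 23 / 25 = 331.20 sts.
→ 331 sts.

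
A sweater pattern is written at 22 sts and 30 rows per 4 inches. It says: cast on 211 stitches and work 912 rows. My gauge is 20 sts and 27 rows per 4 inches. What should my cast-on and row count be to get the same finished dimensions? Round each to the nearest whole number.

Cast on 192 stitches; work 821 rows.

Stitches: 211 × 20/22 = 191.82 → 192.
Rows: 912 × 27/30 = 820.80 → 821.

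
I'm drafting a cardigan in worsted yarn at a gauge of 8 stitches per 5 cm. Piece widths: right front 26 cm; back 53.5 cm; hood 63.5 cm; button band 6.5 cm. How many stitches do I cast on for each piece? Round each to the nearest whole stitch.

Rate = 8/5 = 1.6 sts per cm.
right front: 26 × 1.6 = 41.60 → 42.
back: 53.5 × 1.6 = 85.60 → 86.
hood: 63.5 × 1.6 = 101.60 → 102.
button band: 6.5 × 1.6 = 10.40 → 10.

right front 42; back 86; hood 102; button band 10.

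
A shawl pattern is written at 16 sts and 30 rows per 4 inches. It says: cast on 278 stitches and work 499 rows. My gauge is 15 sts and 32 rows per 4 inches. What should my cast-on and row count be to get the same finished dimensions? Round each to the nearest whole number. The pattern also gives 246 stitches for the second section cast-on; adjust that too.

Stitches: 278 × 15/16 = 260.62 → 261.
Rows: 499 × 32/30 = 532.27 → 532.
second section cast-on: 246 × 15/16 = 230.62 → 231.

Cast on 261 stitches; work 532 rows; second section cast-on 231 stitches.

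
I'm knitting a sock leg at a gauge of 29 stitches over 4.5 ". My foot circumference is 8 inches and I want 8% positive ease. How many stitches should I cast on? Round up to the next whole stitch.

Finished = 8 × 1.08 = 8.64 in.
29 / 4.5 = 6.444 sts per inch.
8.64 × 6.444 = 55.68 sts.
→ 56 sts.

Cast on 56 stitches.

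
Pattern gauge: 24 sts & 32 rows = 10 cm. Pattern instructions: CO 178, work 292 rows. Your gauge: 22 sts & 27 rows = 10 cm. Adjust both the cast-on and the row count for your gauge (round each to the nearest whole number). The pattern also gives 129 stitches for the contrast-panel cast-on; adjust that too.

Cast on 163 stitches; work 246 rows; contrast-panel cast-on 118 stitches.

Stitches: 178 × 22/24 = 163.17 → 163.
Rows: 292 × 27/32 = 246.38 → 246.
contrast-panel cast-on: 129 × 22/24 = 118.25 → 118.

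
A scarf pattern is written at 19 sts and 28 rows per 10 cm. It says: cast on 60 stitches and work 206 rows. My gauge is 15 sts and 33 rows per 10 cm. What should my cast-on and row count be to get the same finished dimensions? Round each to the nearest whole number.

Cast on 47 stitches; work 243 rows.

Stitches: 60 × 15/19 = 47.37 → 47.
Rows: 206 × 33/28 = 242.79 → 243.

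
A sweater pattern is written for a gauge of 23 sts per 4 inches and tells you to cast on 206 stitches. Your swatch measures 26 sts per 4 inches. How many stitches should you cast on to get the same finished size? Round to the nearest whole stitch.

Scale factor = 26 / 23 = 1.130.
206 × 26 / 23 = 232.87 sts.
→ 233 sts.

CO 233 sts.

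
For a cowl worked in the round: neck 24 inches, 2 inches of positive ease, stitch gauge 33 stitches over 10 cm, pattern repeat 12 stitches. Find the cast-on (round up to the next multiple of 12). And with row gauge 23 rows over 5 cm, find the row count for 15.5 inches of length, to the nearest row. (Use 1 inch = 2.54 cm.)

Finished = 24 + 2 = 26 inches.
26 inches × 2.54 = 66.04 cm.
33/10 = 3.3 sts per cm; 66.04 × 3.3 = 217.93 sts.
Next multiple of 12 → 228.
15.5 inches = 39.37 cm; × 4.6 = 181.10 → 181 rows.

Cast on 228 stitches; work 181 rows.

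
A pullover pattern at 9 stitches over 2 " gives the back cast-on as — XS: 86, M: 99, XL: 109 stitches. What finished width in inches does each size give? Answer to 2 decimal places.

9/2 = 4.5 sts per in.
XS: 86 / 4.5 = 19.111 → 19.11 in.
M: 99 / 4.5 = 22.000 → 22.00 in.
XL: 109 / 4.5 = 24.222 → 24.22 in.

XS 19.11 inches; M 22.00 inches; XL 24.22 inches.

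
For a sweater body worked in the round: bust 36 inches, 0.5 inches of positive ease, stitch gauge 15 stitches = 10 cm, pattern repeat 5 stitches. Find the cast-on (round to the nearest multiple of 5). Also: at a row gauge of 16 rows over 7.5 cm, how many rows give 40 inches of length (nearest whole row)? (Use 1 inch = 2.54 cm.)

Cast on 140 stitches; work 217 rows.

Finished = 36 + 0.5 = 36.5 inches.
36.5 inches × 2.54 = 92.71 cm.
15/10 = 1.5 sts per cm; 92.71 × 1.5 = 139.06 sts.
Nearest multiple of 5 → 140.
40 inches = 101.60 cm; × 2.133 = 216.75 → 217 rows.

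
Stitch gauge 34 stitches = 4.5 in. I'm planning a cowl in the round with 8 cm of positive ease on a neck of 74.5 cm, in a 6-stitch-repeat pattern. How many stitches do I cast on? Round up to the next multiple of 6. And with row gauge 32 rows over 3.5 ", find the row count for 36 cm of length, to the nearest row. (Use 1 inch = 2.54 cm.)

Finished = 74.5 + 8 = 82.5 cm.
82.5 cm × 1/2.54 = 32.48 inches.
34/4.5 = 7.556 sts per in; 32.48 × 7.556 = 245.41 sts.
Next multiple of 6 → 246.
36 cm = 14.17 inches; × 9.143 = 129.58 → 130 rows.

Cast on 246 stitches; work 130 rows.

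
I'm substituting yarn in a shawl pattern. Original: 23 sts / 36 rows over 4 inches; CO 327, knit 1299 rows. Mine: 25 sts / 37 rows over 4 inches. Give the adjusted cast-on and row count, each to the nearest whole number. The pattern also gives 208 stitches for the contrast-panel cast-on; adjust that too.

Cast on 355 stitches; work 1335 rows; contrast-panel cast-on 226 stitches.

Stitches: 327 × 25/23 = 355.43 → 355.
Rows: 1299 × 37/36 = 1335.08 → 1335.
contrast-panel cast-on: 208 × 25/23 = 226.09 → 226.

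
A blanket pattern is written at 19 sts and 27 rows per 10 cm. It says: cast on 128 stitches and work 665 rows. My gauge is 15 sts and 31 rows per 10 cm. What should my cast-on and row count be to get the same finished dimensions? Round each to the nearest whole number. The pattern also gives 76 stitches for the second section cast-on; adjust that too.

Stitches: 128 × 15/19 = 101.05 → 101.
Rows: 665 × 31/27 = 763.52 → 764.
second section cast-on: 76 × 15/19 = 60.00 → 60.

Cast on 101 stitches; work 764 rows; second section cast-on 60 stitches.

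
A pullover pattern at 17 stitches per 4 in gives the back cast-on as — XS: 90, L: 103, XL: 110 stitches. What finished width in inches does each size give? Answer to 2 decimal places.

XS 21.18 inches; L 24.24 inches; XL 25.88 inches.

17/4 = 4.25 sts per in.
XS: 90 / 4.25 = 21.176 → 21.18 in.
L: 103 / 4.25 = 24.235 → 24.24 in.
XL: 110 / 4.25 = 25.882 → 25.88 in.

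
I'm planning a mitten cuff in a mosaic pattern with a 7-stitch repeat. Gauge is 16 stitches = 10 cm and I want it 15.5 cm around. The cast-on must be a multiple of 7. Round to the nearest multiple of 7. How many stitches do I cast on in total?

28 stitches.

16 / 10 = 1.6 sts per cm.
15.5 × 1.6 = 24.80 sts.
Nearest multiple of 7: 28.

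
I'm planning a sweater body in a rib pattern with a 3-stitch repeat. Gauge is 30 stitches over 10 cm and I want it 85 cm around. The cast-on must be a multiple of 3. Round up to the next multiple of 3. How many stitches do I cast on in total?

Cast on 255 stitches.

30 / 10 = 3 sts per cm.
85 × 3 = 255.00 sts.
Next multiple of 3: 255.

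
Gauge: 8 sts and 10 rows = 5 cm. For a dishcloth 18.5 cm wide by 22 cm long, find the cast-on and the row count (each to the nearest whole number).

Cast on 30 stitches and work 44 rows.

Stitch gauge = 8/5 = 1.6 sts/cm; 18.5 × 1.6 = 29.60 → 30 sts.
Row gauge = 10/5 = 2 rows/cm; 22 × 2 = 44.00 → 44 rows.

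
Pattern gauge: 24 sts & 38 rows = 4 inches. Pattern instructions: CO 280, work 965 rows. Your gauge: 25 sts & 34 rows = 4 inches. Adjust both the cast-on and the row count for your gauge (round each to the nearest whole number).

Stitches: 280 × 25/24 = 291.67 → 292.
Rows: 965 × 34/38 = 863.42 → 863.

Cast on 292 stitches; work 863 rows.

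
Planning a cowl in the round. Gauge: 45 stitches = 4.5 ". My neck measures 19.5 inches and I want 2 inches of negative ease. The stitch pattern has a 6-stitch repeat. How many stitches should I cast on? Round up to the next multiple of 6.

Finished = 19.5 − 2 = 17.5 inches.
45 / 4.5 = 10 sts/in.
17.5 × 10 = 175.00 sts.
Next multiple of 6: 180.

Cast on 180 stitches.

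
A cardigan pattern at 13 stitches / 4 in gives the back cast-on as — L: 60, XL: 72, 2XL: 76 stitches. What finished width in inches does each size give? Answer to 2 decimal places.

L 18.46 inches; XL 22.15 inches; 2XL 23.38 inches.

13/4 = 3.25 sts per in.
L: 60 / 3.25 = 18.462 → 18.46 in.
XL: 72 / 3.25 = 22.154 → 22.15 in.
2XL: 76 / 3.25 = 23.385 → 23.38 in.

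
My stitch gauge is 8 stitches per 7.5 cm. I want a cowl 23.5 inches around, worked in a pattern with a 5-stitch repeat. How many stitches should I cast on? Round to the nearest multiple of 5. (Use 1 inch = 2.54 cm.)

23.5 in = 23.5 × 2.54 = 59.69 cm.
8 / 7.5 = 1.067 sts/cm.
59.69 × 1.067 = 63.67 sts.
→ 65.

65 stitches.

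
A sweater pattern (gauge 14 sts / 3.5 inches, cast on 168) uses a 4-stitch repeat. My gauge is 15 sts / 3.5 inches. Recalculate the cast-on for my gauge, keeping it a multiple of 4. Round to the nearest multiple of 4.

180 stitches.

168 × 15 / 14 = 180.00.
Nearest multiple of 4: 180.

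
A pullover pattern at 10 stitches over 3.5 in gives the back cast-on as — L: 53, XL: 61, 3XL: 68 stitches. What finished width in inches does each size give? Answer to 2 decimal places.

10/3.5 = 2.857 sts per in.
L: 53 / 2.857 = 18.550 → 18.55 in.
XL: 61 / 2.857 = 21.350 → 21.35 in.
3XL: 68 / 2.857 = 23.800 → 23.80 in.

L 18.55 inches; XL 21.35 inches; 3XL 23.80 inches.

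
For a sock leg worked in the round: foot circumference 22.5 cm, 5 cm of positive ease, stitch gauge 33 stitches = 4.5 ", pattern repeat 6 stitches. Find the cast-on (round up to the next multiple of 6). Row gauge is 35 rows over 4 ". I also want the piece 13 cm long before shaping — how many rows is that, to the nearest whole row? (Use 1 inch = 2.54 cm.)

Finished = 22.5 + 5 = 27.5 cm.
27.5 cm × 1/2.54 = 10.83 inches.
33/4.5 = 7.333 sts per in; 10.83 × 7.333 = 79.40 sts.
Next multiple of 6 → 84.
13 cm = 5.12 inches; × 8.75 = 44.78 → 45 rows.

Cast on 84 stitches; work 45 rows.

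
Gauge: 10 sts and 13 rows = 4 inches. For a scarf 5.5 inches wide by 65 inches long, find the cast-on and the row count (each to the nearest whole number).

Cast on 14 stitches and work 211 rows.

Stitch gauge = 10/4 = 2.5 sts/in; 5.5 × 2.5 = 13.75 → 14 sts.
Row gauge = 13/4 = 3.25 rows/in; 65 × 3.25 = 211.25 → 211 rows.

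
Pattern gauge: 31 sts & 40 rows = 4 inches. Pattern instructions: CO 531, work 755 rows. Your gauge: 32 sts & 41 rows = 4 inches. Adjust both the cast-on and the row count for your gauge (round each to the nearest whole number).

Stitches: 531 × 32/31 = 548.13 → 548.
Rows: 755 × 41/40 = 773.88 → 774.

Cast on 548 stitches; work 774 rows.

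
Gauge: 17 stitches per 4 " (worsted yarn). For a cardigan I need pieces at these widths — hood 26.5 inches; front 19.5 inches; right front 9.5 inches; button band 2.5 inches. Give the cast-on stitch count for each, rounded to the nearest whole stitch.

hood 113; front 83; right front 40; button band 11.

Rate = 17/4 = 4.25 sts per in.
hood: 26.5 × 4.25 = 112.62 → 113.
front: 19.5 × 4.25 = 82.88 → 83.
right front: 9.5 × 4.25 = 40.38 → 40.
button band: 2.5 × 4.25 = 10.62 → 11.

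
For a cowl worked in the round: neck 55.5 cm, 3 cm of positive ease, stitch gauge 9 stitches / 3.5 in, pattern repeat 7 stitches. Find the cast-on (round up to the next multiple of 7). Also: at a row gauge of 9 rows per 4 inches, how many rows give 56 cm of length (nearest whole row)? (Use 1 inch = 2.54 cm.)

Finished = 55.5 + 3 = 58.5 cm.
58.5 cm × 1/2.54 = 23.03 inches.
9/3.5 = 2.571 sts per in; 23.03 × 2.571 = 59.22 sts.
Next multiple of 7 → 63.
56 cm = 22.05 inches; × 2.25 = 49.61 → 50 rows.

Cast on 63 stitches; work 50 rows.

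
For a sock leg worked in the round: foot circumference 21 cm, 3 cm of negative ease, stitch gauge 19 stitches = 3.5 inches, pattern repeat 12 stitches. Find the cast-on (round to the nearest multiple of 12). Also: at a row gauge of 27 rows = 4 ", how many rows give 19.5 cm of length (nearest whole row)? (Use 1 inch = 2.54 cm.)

Finished = 21 − 3 = 18 cm.
18 cm × 1/2.54 = 7.09 inches.
19/3.5 = 5.429 sts per in; 7.09 × 5.429 = 38.47 sts.
Nearest multiple of 12 → 36.
19.5 cm = 7.68 inches; × 6.75 = 51.82 → 52 rows.

Cast on 36 stitches; work 52 rows.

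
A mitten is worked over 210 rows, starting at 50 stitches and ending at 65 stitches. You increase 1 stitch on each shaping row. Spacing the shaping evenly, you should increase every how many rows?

Increase every 14th row.

Stitches to add: |65 − 50| = 15.
Shaping rows needed: 15 / 1 = 15.
210 rows / 15 = every 14 rows.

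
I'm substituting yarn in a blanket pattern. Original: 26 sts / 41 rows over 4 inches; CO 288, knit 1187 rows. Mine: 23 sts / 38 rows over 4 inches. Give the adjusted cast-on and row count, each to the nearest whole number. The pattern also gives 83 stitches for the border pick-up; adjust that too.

Cast on 255 stitches; work 1100 rows; border pick-up 73 stitches.

Stitches: 288 × 23/26 = 254.77 → 255.
Rows: 1187 × 38/41 = 1100.15 → 1100.
border pick-up: 83 × 23/26 = 73.42 → 73.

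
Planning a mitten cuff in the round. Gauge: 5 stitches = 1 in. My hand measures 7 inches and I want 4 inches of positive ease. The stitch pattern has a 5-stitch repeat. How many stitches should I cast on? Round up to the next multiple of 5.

Cast on 55 stitches.

Finished = 7 + 4 = 11 inches.
5 / 1 = 5 sts/in.
11 × 5 = 55.00 sts.
Next multiple of 5: 55.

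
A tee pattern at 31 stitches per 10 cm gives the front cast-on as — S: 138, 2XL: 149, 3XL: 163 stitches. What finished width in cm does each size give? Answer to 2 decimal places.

31/10 = 3.1 sts per cm.
S: 138 / 3.1 = 44.516 → 44.52 cm.
2XL: 149 / 3.1 = 48.065 → 48.06 cm.
3XL: 163 / 3.1 = 52.581 → 52.58 cm.

S 44.52 cm; 2XL 48.06 cm; 3XL 52.58 cm.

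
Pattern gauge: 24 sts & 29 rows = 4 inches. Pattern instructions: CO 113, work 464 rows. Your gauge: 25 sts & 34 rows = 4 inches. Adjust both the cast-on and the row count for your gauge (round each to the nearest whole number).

Stitches: 113 × 25/24 = 117.71 → 118.
Rows: 464 × 34/29 = 544.00 → 544.

Cast on 118 stitches; work 544 rows.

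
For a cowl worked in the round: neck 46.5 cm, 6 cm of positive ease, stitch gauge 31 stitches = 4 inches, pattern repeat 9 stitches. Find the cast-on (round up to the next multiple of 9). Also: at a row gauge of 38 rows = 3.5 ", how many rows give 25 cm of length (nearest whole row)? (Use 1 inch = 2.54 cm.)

Finished = 46.5 + 6 = 52.5 cm.
52.5 cm × 1/2.54 = 20.67 inches.
31/4 = 7.75 sts per in; 20.67 × 7.75 = 160.19 sts.
Next multiple of 9 → 162.
25 cm = 9.84 inches; × 10.857 = 106.86 → 107 rows.

Cast on 162 stitches; work 107 rows.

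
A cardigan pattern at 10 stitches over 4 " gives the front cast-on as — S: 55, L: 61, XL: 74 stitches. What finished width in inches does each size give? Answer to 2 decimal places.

10/4 = 2.5 sts per in.
S: 55 / 2.5 = 22.000 → 22.00 in.
L: 61 / 2.5 = 24.400 → 24.40 in.
XL: 74 / 2.5 = 29.600 → 29.60 in.

S 22.00 inches; L 24.40 inches; XL 29.60 inches.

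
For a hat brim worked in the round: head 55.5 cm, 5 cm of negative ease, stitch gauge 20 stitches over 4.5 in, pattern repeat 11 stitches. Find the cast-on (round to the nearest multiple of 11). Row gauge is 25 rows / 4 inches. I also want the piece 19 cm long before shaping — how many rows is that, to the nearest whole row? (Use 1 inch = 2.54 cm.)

Finished = 55.5 − 5 = 50.5 cm.
50.5 cm × 1/2.54 = 19.88 inches.
20/4.5 = 4.444 sts per in; 19.88 × 4.444 = 88.36 sts.
Nearest multiple of 11 → 88.
19 cm = 7.48 inches; × 6.25 = 46.75 → 47 rows.

Cast on 88 stitches; work 47 rows.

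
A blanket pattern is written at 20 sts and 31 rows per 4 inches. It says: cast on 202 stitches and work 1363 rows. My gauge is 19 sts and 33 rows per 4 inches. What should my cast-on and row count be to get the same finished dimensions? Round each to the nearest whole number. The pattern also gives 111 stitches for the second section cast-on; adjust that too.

Stitches: 202 × 19/20 = 191.90 → 192.
Rows: 1363 × 33/31 = 1450.94 → 1451.
second section cast-on: 111 × 19/20 = 105.45 → 105.

Cast on 192 stitches; work 1451 rows; second section cast-on 105 stitches.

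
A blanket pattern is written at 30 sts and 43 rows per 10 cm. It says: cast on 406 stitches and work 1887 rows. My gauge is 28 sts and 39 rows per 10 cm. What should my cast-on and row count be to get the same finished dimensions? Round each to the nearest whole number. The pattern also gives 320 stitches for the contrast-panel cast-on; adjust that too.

Stitches: 406 × 28/30 = 378.93 → 379.
Rows: 1887 × 39/43 = 1711.47 → 1711.
contrast-panel cast-on: 320 × 28/30 = 298.67 → 299.

Cast on 379 stitches; work 1711 rows; contrast-panel cast-on 299 stitches.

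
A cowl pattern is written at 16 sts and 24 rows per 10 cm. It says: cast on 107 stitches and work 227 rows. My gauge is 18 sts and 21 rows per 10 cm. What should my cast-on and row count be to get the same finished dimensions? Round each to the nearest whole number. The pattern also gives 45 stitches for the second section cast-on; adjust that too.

Stitches: 107 × 18/16 = 120.38 → 120.
Rows: 227 × 21/24 = 198.62 → 199.
second section cast-on: 45 × 18/16 = 50.62 → 51.

Cast on 120 stitches; work 199 rows; second section cast-on 51 stitches.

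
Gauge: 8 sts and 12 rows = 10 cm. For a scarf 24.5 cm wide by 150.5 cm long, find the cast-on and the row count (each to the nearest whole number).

Stitch gauge = 8/10 = 0.8 sts/cm; 24.5 × 0.8 = 19.60 → 20 sts.
Row gauge = 12/10 = 1.2 rows/cm; 150.5 × 1.2 = 180.60 → 181 rows.

Cast on 20 stitches and work 181 rows.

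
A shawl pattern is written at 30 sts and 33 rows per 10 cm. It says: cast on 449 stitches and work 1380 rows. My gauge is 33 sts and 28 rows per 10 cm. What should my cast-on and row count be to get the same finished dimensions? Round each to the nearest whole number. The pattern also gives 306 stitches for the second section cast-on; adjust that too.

Cast on 494 stitches; work 1171 rows; second section cast-on 337 stitches.

Stitches: 449 × 33/30 = 493.90 → 494.
Rows: 1380 × 28/33 = 1170.91 → 1171.
second section cast-on: 306 × 33/30 = 336.60 → 337.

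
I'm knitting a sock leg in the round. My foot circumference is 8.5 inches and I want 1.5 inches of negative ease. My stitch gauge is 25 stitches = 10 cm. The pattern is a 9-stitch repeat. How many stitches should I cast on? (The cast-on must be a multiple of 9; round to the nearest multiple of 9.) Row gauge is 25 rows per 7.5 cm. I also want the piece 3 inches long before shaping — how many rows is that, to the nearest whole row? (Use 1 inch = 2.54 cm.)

Finished = 8.5 − 1.5 = 7 inches.
7 inches × 2.54 = 17.78 cm.
25/10 = 2.5 sts per cm; 17.78 × 2.5 = 44.45 sts.
Nearest multiple of 9 → 45.
3 inches = 7.62 cm; × 3.333 = 25.40 → 25 rows.

Cast on 45 stitches; work 25 rows.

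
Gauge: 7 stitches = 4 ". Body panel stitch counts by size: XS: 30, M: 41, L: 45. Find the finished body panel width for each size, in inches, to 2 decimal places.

XS 17.14 inches; M 23.43 inches; L 25.71 inches.

7/4 = 1.75 sts per in.
XS: 30 / 1.75 = 17.143 → 17.14 in.
M: 41 / 1.75 = 23.429 → 23.43 in.
L: 45 / 1.75 = 25.714 → 25.71 in.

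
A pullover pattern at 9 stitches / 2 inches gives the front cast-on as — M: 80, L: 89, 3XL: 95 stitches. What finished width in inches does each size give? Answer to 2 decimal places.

9/2 = 4.5 sts per in.
M: 80 / 4.5 = 17.778 → 17.78 in.
L: 89 / 4.5 = 19.778 → 19.78 in.
3XL: 95 / 4.5 = 21.111 → 21.11 in.

M 17.78 inches; L 19.78 inches; 3XL 21.11 inches.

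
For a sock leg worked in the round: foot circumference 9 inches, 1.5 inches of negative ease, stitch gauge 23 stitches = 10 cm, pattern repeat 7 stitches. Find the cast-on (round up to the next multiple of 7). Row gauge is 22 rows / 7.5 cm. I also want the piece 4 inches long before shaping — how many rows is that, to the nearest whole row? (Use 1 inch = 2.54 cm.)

Cast on 49 stitches; work 30 rows.

Finished = 9 − 1.5 = 7.5 inches.
7.5 inches × 2.54 = 19.05 cm.
23/10 = 2.3 sts per cm; 19.05 × 2.3 = 43.81 sts.
Next multiple of 7 → 49.
4 inches = 10.16 cm; × 2.933 = 29.80 → 30 rows.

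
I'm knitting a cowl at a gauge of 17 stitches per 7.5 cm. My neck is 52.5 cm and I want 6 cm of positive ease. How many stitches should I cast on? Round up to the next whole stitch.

CO 133 sts.

Finished = 52.5 + 6 = 58.5 cm.
17 / 7.5 = 2.267 sts per cm.
58.50 × 2.267 = 132.60 sts.
→ 133 sts.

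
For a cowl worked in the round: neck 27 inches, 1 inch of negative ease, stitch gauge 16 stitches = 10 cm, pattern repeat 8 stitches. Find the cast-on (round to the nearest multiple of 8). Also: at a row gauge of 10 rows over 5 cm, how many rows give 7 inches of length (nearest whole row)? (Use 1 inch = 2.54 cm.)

Finished = 27 − 1 = 26 inches.
26 inches × 2.54 = 66.04 cm.
16/10 = 1.6 sts per cm; 66.04 × 1.6 = 105.66 sts.
Nearest multiple of 8 → 104.
7 inches = 17.78 cm; × 2 = 35.56 → 36 rows.

Cast on 104 stitches; work 36 rows.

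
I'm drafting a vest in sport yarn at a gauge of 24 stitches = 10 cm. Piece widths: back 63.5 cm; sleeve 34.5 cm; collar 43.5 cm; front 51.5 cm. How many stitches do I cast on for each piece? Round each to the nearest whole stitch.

back 152; sleeve 83; collar 104; front 124.

Rate = 24/10 = 2.4 sts per cm.
back: 63.5 × 2.4 = 152.40 → 152.
sleeve: 34.5 × 2.4 = 82.80 → 83.
collar: 43.5 × 2.4 = 104.40 → 104.
front: 51.5 × 2.4 = 123.60 → 124.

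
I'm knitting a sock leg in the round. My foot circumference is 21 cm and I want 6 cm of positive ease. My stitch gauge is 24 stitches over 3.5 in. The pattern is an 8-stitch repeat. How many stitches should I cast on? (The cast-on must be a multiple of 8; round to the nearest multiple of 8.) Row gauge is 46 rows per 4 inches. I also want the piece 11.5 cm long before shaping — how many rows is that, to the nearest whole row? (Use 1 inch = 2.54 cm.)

Finished = 21 + 6 = 27 cm.
27 cm × 1/2.54 = 10.63 inches.
24/3.5 = 6.857 sts per in; 10.63 × 6.857 = 72.89 sts.
Nearest multiple of 8 → 72.
11.5 cm = 4.53 inches; × 11.5 = 52.07 → 52 rows.

Cast on 72 stitches; work 52 rows.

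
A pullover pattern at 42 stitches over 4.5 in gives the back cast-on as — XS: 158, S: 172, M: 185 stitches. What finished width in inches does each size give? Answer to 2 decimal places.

XS 16.93 inches; S 18.43 inches; M 19.82 inches.

42/4.5 = 9.333 sts per in.
XS: 158 / 9.333 = 16.929 → 16.93 in.
S: 172 / 9.333 = 18.429 → 18.43 in.
M: 185 / 9.333 = 19.821 → 19.82 in.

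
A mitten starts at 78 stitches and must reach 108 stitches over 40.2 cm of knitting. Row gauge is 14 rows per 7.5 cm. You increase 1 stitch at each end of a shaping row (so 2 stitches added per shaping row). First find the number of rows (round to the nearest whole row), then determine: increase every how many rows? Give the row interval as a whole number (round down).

Increase every 5th row.

Rows = 40.2 × 1.867 = 75.0 → 75 rows.
Stitches to add: 30 → 15 shaping rows (at 2 st each).
75 / 15 = 5.00 → every 5 rows.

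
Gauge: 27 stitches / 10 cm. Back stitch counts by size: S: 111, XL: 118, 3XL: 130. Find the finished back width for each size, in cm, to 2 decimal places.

27/10 = 2.7 sts per cm.
S: 111 / 2.7 = 41.111 → 41.11 cm.
XL: 118 / 2.7 = 43.704 → 43.70 cm.
3XL: 130 / 2.7 = 48.148 → 48.15 cm.

S 41.11 cm; XL 43.70 cm; 3XL 48.15 cm.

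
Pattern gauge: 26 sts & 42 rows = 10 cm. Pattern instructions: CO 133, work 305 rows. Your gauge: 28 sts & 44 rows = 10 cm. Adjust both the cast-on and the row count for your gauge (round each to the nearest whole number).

Cast on 143 stitches; work 320 rows.

Stitches: 133 × 28/26 = 143.23 → 143.
Rows: 305 × 44/42 = 319.52 → 320.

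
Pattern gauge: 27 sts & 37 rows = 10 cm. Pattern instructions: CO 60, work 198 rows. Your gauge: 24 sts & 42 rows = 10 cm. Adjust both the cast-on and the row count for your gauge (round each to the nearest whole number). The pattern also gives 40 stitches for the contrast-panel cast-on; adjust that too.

Cast on 53 stitches; work 225 rows; contrast-panel cast-on 36 stitches.

Stitches: 60 × 24/27 = 53.33 → 53.
Rows: 198 × 42/37 = 224.76 → 225.
contrast-panel cast-on: 40 × 24/27 = 35.56 → 36.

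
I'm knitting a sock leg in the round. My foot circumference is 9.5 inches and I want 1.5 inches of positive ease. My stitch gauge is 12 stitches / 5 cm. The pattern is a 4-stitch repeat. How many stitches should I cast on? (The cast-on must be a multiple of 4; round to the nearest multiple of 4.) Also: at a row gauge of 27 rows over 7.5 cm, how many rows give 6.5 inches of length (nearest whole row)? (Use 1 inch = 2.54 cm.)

Finished = 9.5 + 1.5 = 11 inches.
11 inches × 2.54 = 27.94 cm.
12/5 = 2.4 sts per cm; 27.94 × 2.4 = 67.06 sts.
Nearest multiple of 4 → 68.
6.5 inches = 16.51 cm; × 3.6 = 59.44 → 59 rows.

Cast on 68 stitches; work 59 rows.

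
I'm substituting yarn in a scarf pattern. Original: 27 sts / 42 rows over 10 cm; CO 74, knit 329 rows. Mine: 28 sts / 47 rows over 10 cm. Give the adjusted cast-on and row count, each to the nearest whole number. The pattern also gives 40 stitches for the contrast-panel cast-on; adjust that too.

Stitches: 74 × 28/27 = 76.74 → 77.
Rows: 329 × 47/42 = 368.17 → 368.
contrast-panel cast-on: 40 × 28/27 = 41.48 → 41.

Cast on 77 stitches; work 368 rows; contrast-panel cast-on 41 stitches.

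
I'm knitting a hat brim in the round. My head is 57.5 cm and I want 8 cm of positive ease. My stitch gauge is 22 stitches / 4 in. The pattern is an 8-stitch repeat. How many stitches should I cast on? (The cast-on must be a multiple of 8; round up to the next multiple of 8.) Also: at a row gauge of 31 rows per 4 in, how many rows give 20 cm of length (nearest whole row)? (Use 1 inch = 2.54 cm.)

Cast on 144 stitches; work 61 rows.

Finished = 57.5 + 8 = 65.5 cm.
65.5 cm × 1/2.54 = 25.79 inches.
22/4 = 5.5 sts per in; 25.79 × 5.5 = 141.83 sts.
Next multiple of 8 → 144.
20 cm = 7.87 inches; × 7.75 = 61.02 → 61 rows.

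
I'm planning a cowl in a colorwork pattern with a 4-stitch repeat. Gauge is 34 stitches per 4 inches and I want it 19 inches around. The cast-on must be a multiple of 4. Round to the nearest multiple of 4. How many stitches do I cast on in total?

34 / 4 = 8.5 sts per inch.
19 × 8.5 = 161.50 sts.
Nearest multiple of 4: 160.

160 stitches.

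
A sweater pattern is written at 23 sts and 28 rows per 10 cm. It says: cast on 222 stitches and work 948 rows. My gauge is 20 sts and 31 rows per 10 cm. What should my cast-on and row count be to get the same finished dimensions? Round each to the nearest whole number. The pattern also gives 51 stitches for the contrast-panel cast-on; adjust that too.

Stitches: 222 × 20/23 = 193.04 → 193.
Rows: 948 × 31/28 = 1049.57 → 1050.
contrast-panel cast-on: 51 × 20/23 = 44.35 → 44.

Cast on 193 stitches; work 1050 rows; contrast-panel cast-on 44 stitches.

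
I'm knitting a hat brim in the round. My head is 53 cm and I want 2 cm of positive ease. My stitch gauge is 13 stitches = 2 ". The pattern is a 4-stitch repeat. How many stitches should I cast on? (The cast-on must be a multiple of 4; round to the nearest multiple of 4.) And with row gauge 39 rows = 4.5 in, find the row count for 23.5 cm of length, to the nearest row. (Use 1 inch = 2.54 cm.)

Finished = 53 + 2 = 55 cm.
55 cm × 1/2.54 = 21.65 inches.
13/2 = 6.5 sts per in; 21.65 × 6.5 = 140.75 sts.
Nearest multiple of 4 → 140.
23.5 cm = 9.25 inches; × 8.667 = 80.18 → 80 rows.

Cast on 140 stitches; work 80 rows.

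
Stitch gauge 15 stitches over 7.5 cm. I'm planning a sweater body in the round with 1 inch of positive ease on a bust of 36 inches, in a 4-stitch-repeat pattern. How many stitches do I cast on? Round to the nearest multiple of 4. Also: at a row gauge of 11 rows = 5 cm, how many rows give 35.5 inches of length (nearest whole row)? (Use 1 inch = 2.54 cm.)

Cast on 188 stitches; work 198 rows.

Finished = 36 + 1 = 37 inches.
37 inches × 2.54 = 93.98 cm.
15/7.5 = 2 sts per cm; 93.98 × 2 = 187.96 sts.
Nearest multiple of 4 → 188.
35.5 inches = 90.17 cm; × 2.2 = 198.37 → 198 rows.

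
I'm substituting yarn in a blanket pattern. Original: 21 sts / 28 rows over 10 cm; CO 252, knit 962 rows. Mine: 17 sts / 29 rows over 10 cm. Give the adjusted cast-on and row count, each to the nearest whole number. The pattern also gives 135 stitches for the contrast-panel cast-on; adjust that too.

Stitches: 252 × 17/21 = 204.00 → 204.
Rows: 962 × 29/28 = 996.36 → 996.
contrast-panel cast-on: 135 × 17/21 = 109.29 → 109.

Cast on 204 stitches; work 996 rows; contrast-panel cast-on 109 stitches.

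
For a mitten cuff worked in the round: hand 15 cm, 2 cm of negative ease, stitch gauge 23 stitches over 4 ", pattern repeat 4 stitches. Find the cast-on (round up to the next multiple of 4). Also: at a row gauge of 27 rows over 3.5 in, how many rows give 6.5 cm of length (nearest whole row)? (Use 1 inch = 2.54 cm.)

Finished = 15 − 2 = 13 cm.
13 cm × 1/2.54 = 5.12 inches.
23/4 = 5.75 sts per in; 5.12 × 5.75 = 29.43 sts.
Next multiple of 4 → 32.
6.5 cm = 2.56 inches; × 7.714 = 19.74 → 20 rows.

Cast on 32 stitches; work 20 rows.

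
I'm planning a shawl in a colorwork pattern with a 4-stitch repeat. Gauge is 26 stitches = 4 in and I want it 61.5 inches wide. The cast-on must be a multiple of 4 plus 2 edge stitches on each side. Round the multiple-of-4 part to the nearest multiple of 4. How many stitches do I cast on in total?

26 / 4 = 6.5 sts per inch.
61.5 × 6.5 = 399.75 sts.
Less 4 edge sts → 395.75 for the repeat.
Nearest multiple of 4: 396.
Add back 4 edge sts → 400.

CO 400 sts.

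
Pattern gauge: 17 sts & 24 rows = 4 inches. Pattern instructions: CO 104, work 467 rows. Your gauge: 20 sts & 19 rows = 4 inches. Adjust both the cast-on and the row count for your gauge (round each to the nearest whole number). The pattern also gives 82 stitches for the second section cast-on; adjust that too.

Stitches: 104 × 20/17 = 122.35 → 122.
Rows: 467 × 19/24 = 369.71 → 370.
second section cast-on: 82 × 20/17 = 96.47 → 96.

Cast on 122 stitches; work 370 rows; second section cast-on 96 stitches.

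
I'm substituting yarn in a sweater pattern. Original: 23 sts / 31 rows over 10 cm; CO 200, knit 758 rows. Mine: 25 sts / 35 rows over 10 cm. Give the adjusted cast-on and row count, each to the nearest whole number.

Stitches: 200 × 25/23 = 217.39 → 217.
Rows: 758 × 35/31 = 855.81 → 856.

Cast on 217 stitches; work 856 rows.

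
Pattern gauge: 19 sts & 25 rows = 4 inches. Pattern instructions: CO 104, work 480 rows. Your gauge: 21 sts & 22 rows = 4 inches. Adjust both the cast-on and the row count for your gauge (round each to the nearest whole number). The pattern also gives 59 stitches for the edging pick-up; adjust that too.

Stitches: 104 × 21/19 = 114.95 → 115.
Rows: 480 × 22/25 = 422.40 → 422.
edging pick-up: 59 × 21/19 = 65.21 → 65.

Cast on 115 stitches; work 422 rows; edging pick-up 65 stitches.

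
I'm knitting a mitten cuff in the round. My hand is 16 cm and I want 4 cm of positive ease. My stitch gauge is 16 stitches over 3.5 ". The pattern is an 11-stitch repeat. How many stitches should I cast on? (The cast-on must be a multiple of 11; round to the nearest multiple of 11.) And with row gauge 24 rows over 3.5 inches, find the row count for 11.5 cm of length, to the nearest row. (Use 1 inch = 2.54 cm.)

Cast on 33 stitches; work 31 rows.

Finished = 16 + 4 = 20 cm.
20 cm × 1/2.54 = 7.87 inches.
16/3.5 = 4.571 sts per in; 7.87 × 4.571 = 36.00 sts.
Nearest multiple of 11 → 33.
11.5 cm = 4.53 inches; × 6.857 = 31.05 → 31 rows.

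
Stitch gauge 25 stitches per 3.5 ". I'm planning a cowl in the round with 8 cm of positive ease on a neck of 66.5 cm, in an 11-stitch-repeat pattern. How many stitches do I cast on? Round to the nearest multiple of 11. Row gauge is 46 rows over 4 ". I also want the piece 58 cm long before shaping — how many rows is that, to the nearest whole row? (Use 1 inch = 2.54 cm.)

Finished = 66.5 + 8 = 74.5 cm.
74.5 cm × 1/2.54 = 29.33 inches.
25/3.5 = 7.143 sts per in; 29.33 × 7.143 = 209.51 sts.
Nearest multiple of 11 → 209.
58 cm = 22.83 inches; × 11.5 = 262.60 → 263 rows.

Cast on 209 stitches; work 263 rows.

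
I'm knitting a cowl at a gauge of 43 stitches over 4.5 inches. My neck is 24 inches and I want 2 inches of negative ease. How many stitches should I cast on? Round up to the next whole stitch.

Cast on 211 stitches.

Finished = 24 − 2 = 22 in.
43 / 4.5 = 9.556 sts per inch.
22.00 × 9.556 = 210.22 sts.
→ 211 sts.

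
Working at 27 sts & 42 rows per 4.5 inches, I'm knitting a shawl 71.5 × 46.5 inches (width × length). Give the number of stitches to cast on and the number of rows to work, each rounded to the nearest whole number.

Stitch gauge = 27/4.5 = 6 sts/in; 71.5 × 6 = 429.00 → 429 sts.
Row gauge = 42/4.5 = 9.333 rows/in; 46.5 × 9.333 = 434.00 → 434 rows.

Cast on 429 stitches and work 434 rows.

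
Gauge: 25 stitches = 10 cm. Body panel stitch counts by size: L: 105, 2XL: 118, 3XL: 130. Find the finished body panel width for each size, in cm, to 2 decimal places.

L 42.00 cm; 2XL 47.20 cm; 3XL 52.00 cm.

25/10 = 2.5 sts per cm.
L: 105 / 2.5 = 42.000 → 42.00 cm.
2XL: 118 / 2.5 = 47.200 → 47.20 cm.
3XL: 130 / 2.5 = 52.000 → 52.00 cm.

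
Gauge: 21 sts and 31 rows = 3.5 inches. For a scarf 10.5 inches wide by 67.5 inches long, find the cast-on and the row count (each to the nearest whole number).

Stitch gauge = 21/3.5 = 6 sts/in; 10.5 × 6 = 63.00 → 63 sts.
Row gauge = 31/3.5 = 8.857 rows/in; 67.5 × 8.857 = 597.86 → 598 rows.

Cast on 63 stitches and work 598 rows.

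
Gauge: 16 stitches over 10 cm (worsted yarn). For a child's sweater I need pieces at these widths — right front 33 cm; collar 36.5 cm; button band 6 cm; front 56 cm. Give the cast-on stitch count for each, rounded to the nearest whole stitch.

right front 53; collar 58; button band 10; front 90.

Rate = 16/10 = 1.6 sts per cm.
right front: 33 × 1.6 = 52.80 → 53.
collar: 36.5 × 1.6 = 58.40 → 58.
button band: 6 × 1.6 = 9.60 → 10.
front: 56 × 1.6 = 89.60 → 90.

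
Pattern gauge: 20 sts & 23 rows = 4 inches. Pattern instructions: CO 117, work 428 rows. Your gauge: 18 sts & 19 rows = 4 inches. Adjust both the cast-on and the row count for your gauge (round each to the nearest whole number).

Stitches: 117 × 18/20 = 105.30 → 105.
Rows: 428 × 19/23 = 353.57 → 354.

Cast on 105 stitches; work 354 rows.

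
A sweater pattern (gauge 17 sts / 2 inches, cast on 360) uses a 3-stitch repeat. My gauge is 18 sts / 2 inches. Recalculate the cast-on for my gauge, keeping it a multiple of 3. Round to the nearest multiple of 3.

360 × 18 / 17 = 381.18.
Nearest multiple of 3: 381.

381 stitches.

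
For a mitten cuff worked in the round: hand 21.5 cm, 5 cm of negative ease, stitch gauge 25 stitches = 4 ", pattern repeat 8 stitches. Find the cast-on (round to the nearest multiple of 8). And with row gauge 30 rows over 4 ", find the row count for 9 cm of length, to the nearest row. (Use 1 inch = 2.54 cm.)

Cast on 40 stitches; work 27 rows.

Finished = 21.5 − 5 = 16.5 cm.
16.5 cm × 1/2.54 = 6.50 inches.
25/4 = 6.25 sts per in; 6.50 × 6.25 = 40.60 sts.
Nearest multiple of 8 → 40.
9 cm = 3.54 inches; × 7.5 = 26.57 → 27 rows.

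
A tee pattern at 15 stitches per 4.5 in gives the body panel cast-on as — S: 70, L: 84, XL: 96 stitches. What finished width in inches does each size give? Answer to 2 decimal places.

S 21.00 inches; L 25.20 inches; XL 28.80 inches.

15/4.5 = 3.333 sts per in.
S: 70 / 3.333 = 21.000 → 21.00 in.
L: 84 / 3.333 = 25.200 → 25.20 in.
XL: 96 / 3.333 = 28.800 → 28.80 in.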